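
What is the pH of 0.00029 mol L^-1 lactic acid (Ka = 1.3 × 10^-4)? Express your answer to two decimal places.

CH3CH(OH)COOH ⇌ CH3CH(OH)COO- + H+
Ka = [H+]²/(0.00029 − [H+]) = 1.3 × 10^-4
[H+] is not negligible relative to C₀; solve [H+]² + 0.00013·[H+] − 3.77e-08 = 0.
[H+] = [−0.00013 + √(0.00013² + 1.51e-07)]/2 = 1.40 × 10^-4 M
pH = −log(1.40 × 10^-4) = 3.85

pH = 3.85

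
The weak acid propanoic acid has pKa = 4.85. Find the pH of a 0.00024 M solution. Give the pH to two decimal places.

pH = 4.29

CH3CH2COOH ⇌ CH3CH2COO- + H+
Ka = 10^(−4.85) = 1.41 × 10^-5
Let x = [H+] at equilibrium. Ka = x²/(0.00024 − x).
The 5% rule fails; solving x² + Ka·x − Ka·C₀ = 0 exactly:
x = [−1.41e-05 + √(1.41e-05² + 1.35e-08)]/2 = 5.15 × 10^-5 M
pH = −log(5.15 × 10^-5) = 4.29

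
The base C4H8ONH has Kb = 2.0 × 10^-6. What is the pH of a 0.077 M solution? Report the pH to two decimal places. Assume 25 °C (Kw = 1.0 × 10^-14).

pH = 10.59

C4H8ONH + H2O ⇌ C4H8ONH2+ + OH-
Kb = [OH-]²/(0.077 − [OH-]) = 2.0 × 10^-6
Since Kb ≪ C₀, [OH-] ≈ √(Kb·C₀) = 3.92 × 10^-4 M.
Check: 0.51% ionized — well under 5%, approximation valid.
pOH = −log(3.92 × 10^-4) = 3.41; pH = 14.00 − 3.41 = 10.59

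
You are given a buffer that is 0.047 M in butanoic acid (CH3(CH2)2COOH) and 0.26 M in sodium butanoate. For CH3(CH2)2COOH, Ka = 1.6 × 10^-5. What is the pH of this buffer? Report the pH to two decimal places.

pKa = −log(1.6 × 10^-5) = 4.796
Using pH = pKa + log([base]/[acid]) with [base]/[acid] = 0.26/0.047:
pH = 4.796 + (+0.743) = 5.54

pH = 5.54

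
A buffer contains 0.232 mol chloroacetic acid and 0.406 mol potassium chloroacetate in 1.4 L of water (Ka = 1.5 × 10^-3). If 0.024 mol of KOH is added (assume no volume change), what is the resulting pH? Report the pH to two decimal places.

After neutralization: n(ClCH2COOH) = 0.208 mol, n(ClCH2COO-) = 0.43 mol.
pKa = −log(1.5 × 10^-3) = 2.824
pH = pKa + log(n_ClCH2COO-/n_ClCH2COOH) = 2.824 + log(0.43/0.208) = 2.824 + (+0.315)

pH = 3.14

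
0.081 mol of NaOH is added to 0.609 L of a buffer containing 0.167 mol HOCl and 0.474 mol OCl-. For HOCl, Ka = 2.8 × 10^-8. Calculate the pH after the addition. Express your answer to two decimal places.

OH- converts HOCl to OCl-: HOCl → 0.086 mol, OCl- → 0.555 mol.
pKa = −log(2.8 × 10^-8) = 7.553
pH = pKa + log(n_OCl-/n_HOCl) = 7.553 + log(0.555/0.086) = 7.553 + (+0.810)

pH = 8.36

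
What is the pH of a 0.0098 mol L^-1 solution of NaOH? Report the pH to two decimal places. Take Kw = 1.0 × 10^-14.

NaOH is a strong base; [OH-] = 0.0098 M.
pOH = -log(0.0098) = 2.01
pH = 14.00 - 2.01 = 11.99

pH = 11.99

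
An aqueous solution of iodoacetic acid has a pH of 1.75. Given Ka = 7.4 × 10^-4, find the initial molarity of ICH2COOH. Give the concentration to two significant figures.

[H+] = 10^(-1.75) = 1.78 × 10^-2 M = x
Ka = x²/(C₀ − x) ⇒ C₀ = x + x²/Ka
C₀ = 1.78 × 10^-2 + (1.78 × 10^-2)²/(7.4 × 10^-4) = 4.46 × 10^-1 M

C₀ = 4.5 × 10^-1 M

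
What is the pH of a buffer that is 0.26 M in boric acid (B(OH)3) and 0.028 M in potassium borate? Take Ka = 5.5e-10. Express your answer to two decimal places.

pH = 8.29

pKa = −log(5.5 × 10^-10) = 9.260
Using pH = pKa + log([base]/[acid]) with [base]/[acid] = 0.028/0.26:
pH = 9.260 + (-0.968) = 8.29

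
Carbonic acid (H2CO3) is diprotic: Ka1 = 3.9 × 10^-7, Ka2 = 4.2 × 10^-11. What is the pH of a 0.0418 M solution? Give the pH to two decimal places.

Since Ka1 ≫ Ka2, the first ionization dominates [H+].
Ka1 = x²/(0.0418 − x) = 3.9 × 10^-7
x ≈ √(3.9 × 10^-7 × 0.0418) = 1.28 × 10^-4 M
pH = −log(1.28 × 10^-4) = 3.89

pH = 3.89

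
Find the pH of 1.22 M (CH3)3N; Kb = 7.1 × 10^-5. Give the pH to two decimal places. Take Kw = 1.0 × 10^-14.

(CH3)3N + H2O ⇌ (CH3)3NH+ + OH-
Let x = [OH-] at equilibrium. Kb = x²/(1.22 − x).
Since Kb ≪ C₀, x ≈ √(Kb·C₀) = 9.31 × 10^-3 M.
Check: 0.76% ionized — well under 5%, approximation valid.
pOH = 2.03, so pH = 14.00 − pOH = 11.97

pH = 11.97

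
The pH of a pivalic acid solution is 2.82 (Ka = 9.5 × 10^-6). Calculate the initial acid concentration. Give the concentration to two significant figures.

[H+] = 10^(-2.82) = 1.51 × 10^-3 M = x
Ka = x²/(C₀ − x) ⇒ C₀ = x + x²/Ka
C₀ = 1.51 × 10^-3 + (1.51 × 10^-3)²/(9.5 × 10^-6) = 2.42 × 10^-1 M

C₀ = 2.4 × 10^-1 M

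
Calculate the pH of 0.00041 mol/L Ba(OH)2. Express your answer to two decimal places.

pH = 10.91

Ba(OH)2 is a strong base (each formula unit releases 2 OH-); [OH-] = 0.00082 M.
pOH = -log(0.00082) = 3.09
pH = 14.00 - 3.09 = 10.91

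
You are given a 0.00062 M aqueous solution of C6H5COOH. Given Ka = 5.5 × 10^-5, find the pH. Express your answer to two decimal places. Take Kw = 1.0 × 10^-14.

pH = 3.80

C6H5COOH ⇌ C6H5COO- + H+
Ka = [H+]²/(0.00062 − [H+]) = 5.5 × 10^-5
Here C₀/Ka ≈ 11.3, so the small-[H+] approximation fails. Use the quadratic:
[H+] = (−Ka + √(Ka² + 4·Ka·C₀))/2 = 1.59 × 10^-4 M
pH = −log[H+] = −log(1.59 × 10^-4) = 3.80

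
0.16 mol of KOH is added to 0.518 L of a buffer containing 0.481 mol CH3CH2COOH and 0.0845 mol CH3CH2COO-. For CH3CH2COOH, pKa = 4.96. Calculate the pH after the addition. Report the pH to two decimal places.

OH- converts CH3CH2COOH to CH3CH2COO-: CH3CH2COOH → 0.321 mol, CH3CH2COO- → 0.244 mol.
pH = pKa + log(n_CH3CH2COO-/n_CH3CH2COOH) = 4.96 + log(0.244/0.321) = 4.96 + (-0.119)

pH = 4.84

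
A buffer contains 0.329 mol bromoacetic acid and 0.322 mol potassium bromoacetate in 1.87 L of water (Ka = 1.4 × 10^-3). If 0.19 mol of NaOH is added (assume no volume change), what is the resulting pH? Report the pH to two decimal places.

OH- converts BrCH2COOH to BrCH2COO-: BrCH2COOH → 0.139 mol, BrCH2COO- → 0.512 mol.
pKa = −log(1.4 × 10^-3) = 2.854
pH = pKa + log([A⁻]/[HA]) = 2.854 + log(0.512/0.139) = 2.854 +0.566

pH = 3.42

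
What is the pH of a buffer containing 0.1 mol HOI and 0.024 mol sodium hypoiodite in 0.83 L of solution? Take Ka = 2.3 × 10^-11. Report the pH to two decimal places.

pKa = −log(2.3 × 10^-11) = 10.638
pH = pKa + log([A⁻]/[HA]) = 10.638 + log(0.024/0.1)
pH = 10.638 + (-0.620) = 10.02

pH = 10.02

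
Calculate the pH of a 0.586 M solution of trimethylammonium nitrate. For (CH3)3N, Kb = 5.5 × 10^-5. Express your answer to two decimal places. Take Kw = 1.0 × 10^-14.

(CH3)3NH+ is the conjugate acid of the weak base (CH3)3N.
Ka = Kw/Kb = 1.0×10^-14 / 5.5 × 10^-5 = 1.82 × 10^-10
From the ICE table, Ka = [H+]²/(0.586 − [H+]) = 1.82 × 10^-10.
Since Ka ≪ C₀, [H+] ≈ √(Ka·C₀) = 1.03 × 10^-5 M.
pH = −log[H+] = −log(1.03 × 10^-5) = 4.99

pH = 4.99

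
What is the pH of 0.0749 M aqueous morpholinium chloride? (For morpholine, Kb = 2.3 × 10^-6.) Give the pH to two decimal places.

C4H8ONH2+ is the conjugate acid of the weak base C4H8ONH.
Ka = Kw/Kb = 1.0×10^-14 / 2.3 × 10^-6 = 4.35 × 10^-9
From the ICE table, Ka = [H+]²/(0.0749 − [H+]) = 4.35 × 10^-9.
Assume [H+] ≪ 0.0749: [H+] ≈ √(4.35 × 10^-9 × 0.0749) = 1.81 × 10^-5 M
Check: 0.024% ionized — well under 5%, approximation valid.
pH = −log[H+] = −log(1.81 × 10^-5) = 4.74

pH = 4.74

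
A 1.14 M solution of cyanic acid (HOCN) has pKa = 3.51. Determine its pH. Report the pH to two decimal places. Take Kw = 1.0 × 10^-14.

HOCN ⇌ OCN- + H+
Ka = 10^(−3.51) = 3.09 × 10^-4
Ka = [H+]²/(1.14 − [H+]) = 3.09 × 10^-4
Neglecting [H+] in the denominator: [H+] = √(3.09 × 10^-4 × 1.14) = 1.88 × 10^-2 M
pH = −log[H+] = −log(1.88 × 10^-2) = 1.73

pH = 1.73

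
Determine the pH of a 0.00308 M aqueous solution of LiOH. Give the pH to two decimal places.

pH = 11.49

LiOH is a strong base; [OH-] = 0.00308 M.
pOH = -log(0.00308) = 2.51
pH = 14.00 - 2.51 = 11.49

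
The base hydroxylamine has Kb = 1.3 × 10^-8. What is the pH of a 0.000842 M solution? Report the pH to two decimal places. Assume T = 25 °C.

pH = 8.52

NH2OH + H2O ⇌ NH3OH+ + OH-
Let x = [OH-] at equilibrium. Kb = x²/(0.000842 − x).
Neglecting x in the denominator: x = √(1.3 × 10^-8 × 0.000842) = 3.31 × 10^-6 M
(x/C₀ = 0.39% < 5%, so the approximation holds.)
pOH = 5.48, so pH = 14.00 − pOH = 8.52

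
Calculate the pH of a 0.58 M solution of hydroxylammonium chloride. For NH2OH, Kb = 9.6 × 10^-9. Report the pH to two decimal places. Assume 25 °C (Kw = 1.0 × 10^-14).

NH3OH+ is the conjugate acid of the weak base NH2OH.
Ka = Kw/Kb = 1.0×10^-14 / 9.6 × 10^-9 = 1.04 × 10^-6
From the ICE table, Ka = x²/(0.58 − x) = 1.04 × 10^-6.
Since Ka ≪ C₀, x ≈ √(Ka·C₀) = 7.77 × 10^-4 M.
pH = −log(7.77 × 10^-4) = 3.11

pH = 3.11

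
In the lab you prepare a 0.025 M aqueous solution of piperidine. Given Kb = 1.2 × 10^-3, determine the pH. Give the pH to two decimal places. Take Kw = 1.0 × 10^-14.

C5H10NH + H2O ⇌ C5H10NH2+ + OH-
Kb = x²/(0.025 − x) = 1.2 × 10^-3
x is not negligible relative to C₀; solve x² + 0.0012·x − 3e-05 = 0.
x = (−Kb + √(Kb² + 4·Kb·C₀))/2 = 4.91 × 10^-3 M
pOH = −log(4.91 × 10^-3) = 2.31; pH = 14.00 − 2.31 = 11.69

pH = 11.69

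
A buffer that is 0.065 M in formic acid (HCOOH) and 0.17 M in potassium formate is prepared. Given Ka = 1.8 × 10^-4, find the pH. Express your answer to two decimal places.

pKa = −log(1.8 × 10^-4) = 3.745
Using pH = pKa + log([base]/[acid]) with [base]/[acid] = 0.17/0.065:
pH = 3.745 + (+0.418) = 4.16

pH = 4.16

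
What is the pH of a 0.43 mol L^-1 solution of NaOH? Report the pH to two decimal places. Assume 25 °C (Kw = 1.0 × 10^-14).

pH = 13.63

NaOH is a strong base; [OH-] = 0.43 M.
pOH = -log(0.43) = 0.37
pH = 14.00 - 0.37 = 13.63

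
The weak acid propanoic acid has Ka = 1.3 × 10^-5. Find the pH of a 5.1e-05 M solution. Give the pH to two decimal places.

pH = 4.70

CH3CH2COOH ⇌ CH3CH2COO- + H+
Ka = [H+]²/(5.1e-05 − [H+]) = 1.3 × 10^-5
Here C₀/Ka ≈ 3.92, so the small-[H+] approximation fails. Use the quadratic:
[H+] = (−Ka + √(Ka² + 4·Ka·C₀))/2 = 2.01 × 10^-5 M
pH = −log(2.01 × 10^-5) = 4.70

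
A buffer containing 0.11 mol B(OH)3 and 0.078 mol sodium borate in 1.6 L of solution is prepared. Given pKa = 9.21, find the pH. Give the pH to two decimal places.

pH = 9.06

Using pH = pKa + log([base]/[acid]) with [base]/[acid] = 0.078/0.11:
pH = 9.21 + (-0.149) = 9.06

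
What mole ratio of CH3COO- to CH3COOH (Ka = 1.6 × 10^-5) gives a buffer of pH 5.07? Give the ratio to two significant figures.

ratio = 1.9

pKa = -log(1.6 × 10^-5) = 4.796
pH = pKa + log(r) ⇒ log(r) = 5.07 − 4.796 = +0.274
r = [CH3COO-]/[CH3COOH] = 10^(+0.274) = 1.88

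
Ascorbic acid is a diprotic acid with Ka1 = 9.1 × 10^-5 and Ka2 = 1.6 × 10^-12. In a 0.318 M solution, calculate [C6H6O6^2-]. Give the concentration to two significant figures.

1.6 × 10^-12 M

First ionization gives [H+] ≈ [HC6H6O6-] = 5.38 × 10^-3 M.
Second step: Ka2 = [H+][C6H6O6^2-]/[HC6H6O6-] ≈ [C6H6O6^2-] (since [H+] ≈ [HC6H6O6-]).
So [C6H6O6^2-] ≈ Ka2.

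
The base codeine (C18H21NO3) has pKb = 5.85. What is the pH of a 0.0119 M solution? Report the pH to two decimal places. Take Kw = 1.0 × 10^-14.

C18H21NO3 + H2O ⇌ C18H22NO3+ + OH-
Kb = 10^(−5.85) = 1.41 × 10^-6
Kb = x²/(0.0119 − x) = 1.41 × 10^-6
Assume x ≪ 0.0119: x ≈ √(1.41 × 10^-6 × 0.0119) = 1.30 × 10^-4 M
Check: 1.1% ionized — well under 5%, approximation valid.
pOH = −log(1.30 × 10^-4) = 3.89; pH = 14.00 − 3.89 = 10.11

pH = 10.11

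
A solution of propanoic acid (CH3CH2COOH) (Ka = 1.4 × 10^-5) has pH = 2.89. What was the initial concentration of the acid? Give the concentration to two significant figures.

C₀ = 1.2 × 10^-1 M

[H+] = 10^(-2.89) = 1.29 × 10^-3 M = x
Ka = x²/(C₀ − x) ⇒ C₀ = x + x²/Ka
C₀ = 1.29 × 10^-3 + (1.29 × 10^-3)²/(1.4 × 10^-5) = 1.20 × 10^-1 M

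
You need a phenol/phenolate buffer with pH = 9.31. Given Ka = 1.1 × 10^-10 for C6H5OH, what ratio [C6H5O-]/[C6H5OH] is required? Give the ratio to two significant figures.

pKa = -log(1.1 × 10^-10) = 9.959
pH = pKa + log(r) ⇒ log(r) = 9.31 − 9.959 = -0.649
r = [C6H5O-]/[C6H5OH] = 10^(-0.649) = 0.224

ratio = 0.22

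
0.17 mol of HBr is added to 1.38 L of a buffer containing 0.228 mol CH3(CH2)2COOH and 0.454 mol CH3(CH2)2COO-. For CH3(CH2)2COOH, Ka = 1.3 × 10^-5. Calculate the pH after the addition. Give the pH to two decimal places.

pH = 4.74

Added H+ converts CH3(CH2)2COO- to CH3(CH2)2COOH: CH3(CH2)2COOH → 0.398 mol, CH3(CH2)2COO- → 0.284 mol.
pKa = −log(1.3 × 10^-5) = 4.886
pH = pKa + log(n_CH3(CH2)2COO-/n_CH3(CH2)2COOH) = 4.886 + log(0.284/0.398) = 4.886 + (-0.147)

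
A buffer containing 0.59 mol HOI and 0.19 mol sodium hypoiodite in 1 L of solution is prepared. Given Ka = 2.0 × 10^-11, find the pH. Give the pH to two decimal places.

pH = 10.21

pKa = −log(2.0 × 10^-11) = 10.699
Henderson–Hasselbalch: pH = pKa + log([OI-]/[HOI]) = 10.699 + log(0.19/0.59)
pH = 10.699 + (-0.492) = 10.21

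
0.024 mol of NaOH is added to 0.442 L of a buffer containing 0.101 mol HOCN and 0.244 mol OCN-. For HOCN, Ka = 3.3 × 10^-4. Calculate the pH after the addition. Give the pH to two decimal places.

pH = 4.02

After neutralization: n(HOCN) = 0.077 mol, n(OCN-) = 0.268 mol.
pKa = −log(3.3 × 10^-4) = 3.481
pH = pKa + log([A⁻]/[HA]) = 3.481 + log(0.268/0.077) = 3.481 +0.542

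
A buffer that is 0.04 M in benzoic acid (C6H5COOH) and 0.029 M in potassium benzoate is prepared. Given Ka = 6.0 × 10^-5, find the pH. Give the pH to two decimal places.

pH = 4.08

pKa = −log(6.0 × 10^-5) = 4.222
pH = pKa + log([A⁻]/[HA]) = 4.222 + log(0.029/0.04)
pH = 4.222 + (-0.140) = 4.08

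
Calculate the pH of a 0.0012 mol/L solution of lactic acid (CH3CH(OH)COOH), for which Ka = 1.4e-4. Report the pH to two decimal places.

CH3CH(OH)COOH ⇌ CH3CH(OH)COO- + H+
From the ICE table, Ka = x²/(0.0012 − x) = 1.4 × 10^-4.
x is not negligible relative to C₀; solve x² + 0.00014·x − 1.68e-07 = 0.
x = [−0.00014 + √(0.00014² + 6.72e-07)]/2 = 3.46 × 10^-4 M
pH = −log(3.46 × 10^-4) = 3.46

pH = 3.46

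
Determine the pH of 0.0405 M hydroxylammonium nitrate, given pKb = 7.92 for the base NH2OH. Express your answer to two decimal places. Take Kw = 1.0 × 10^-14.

NH3OH+ is the conjugate acid of the weak base NH2OH.
Kb = 10^(−7.92) = 1.20 × 10^-8
Ka = Kw/Kb = 1.0×10^-14 / 1.20 × 10^-8 = 8.33 × 10^-7
Ka = [H+]²/(0.0405 − [H+]) = 8.33 × 10^-7
Neglecting [H+] in the denominator: [H+] = √(8.33 × 10^-7 × 0.0405) = 1.84 × 10^-4 M
pH = −log(1.84 × 10^-4) = 3.74

pH = 3.74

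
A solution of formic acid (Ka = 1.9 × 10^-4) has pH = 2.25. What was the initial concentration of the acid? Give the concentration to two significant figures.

C₀ = 1.7 × 10^-1 M

[H+] = 10^(-2.25) = 5.62 × 10^-3 M = x
Ka = x²/(C₀ − x) ⇒ C₀ = x + x²/Ka
C₀ = 5.62 × 10^-3 + (5.62 × 10^-3)²/(1.9 × 10^-4) = 1.72 × 10^-1 M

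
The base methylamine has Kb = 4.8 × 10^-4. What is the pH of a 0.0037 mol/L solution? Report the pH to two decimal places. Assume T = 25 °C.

pH = 11.05

CH3NH2 + H2O ⇌ CH3NH3+ + OH-
Kb = x²/(0.0037 − x) = 4.8 × 10^-4
x is not negligible relative to C₀; solve x² + 0.00048·x − 1.78e-06 = 0.
x = [−0.00048 + √(0.00048² + 7.1e-06)]/2 = 1.11 × 10^-3 M
pOH = 2.95, so pH = 14.00 − pOH = 11.05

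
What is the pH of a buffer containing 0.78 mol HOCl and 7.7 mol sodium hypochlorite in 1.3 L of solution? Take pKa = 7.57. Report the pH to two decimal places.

pH = 8.56

Using pH = pKa + log([base]/[acid]) with [base]/[acid] = 7.7/0.78:
pH = 7.57 + (+0.994) = 8.56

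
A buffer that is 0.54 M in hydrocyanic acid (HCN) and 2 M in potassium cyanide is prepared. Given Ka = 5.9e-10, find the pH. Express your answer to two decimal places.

pH = 9.80

pKa = −log(5.9 × 10^-10) = 9.229
pH = pKa + log([A⁻]/[HA]) = 9.229 + log(2/0.54)
pH = 9.229 + (+0.569) = 9.80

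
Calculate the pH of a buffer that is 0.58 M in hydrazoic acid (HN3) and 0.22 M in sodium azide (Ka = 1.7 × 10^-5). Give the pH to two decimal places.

pH = 4.35

pKa = −log(1.7 × 10^-5) = 4.770
Henderson–Hasselbalch: pH = pKa + log([N3-]/[HN3]) = 4.770 + log(0.22/0.58)
pH = 4.770 + (-0.421) = 4.35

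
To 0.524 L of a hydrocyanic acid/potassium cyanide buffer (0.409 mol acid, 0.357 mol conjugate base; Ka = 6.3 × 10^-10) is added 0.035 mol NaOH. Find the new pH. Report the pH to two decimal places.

pH = 9.22

After neutralization: n(HCN) = 0.374 mol, n(CN-) = 0.392 mol.
pKa = −log(6.3 × 10^-10) = 9.201
pH = pKa + log([A⁻]/[HA]) = 9.201 + log(0.392/0.374) = 9.201 +0.020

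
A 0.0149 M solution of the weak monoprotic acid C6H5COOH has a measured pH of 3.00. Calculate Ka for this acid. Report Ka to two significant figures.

[H+] = 10^(-3.00) = 1.00 × 10^-3 M
At equilibrium [HA] = 0.0149 − 1.00 × 10^-3 = 1.39 × 10^-2 M
Ka = [H+][A-]/[HA] = (1.00 × 10^-3)² / 1.39 × 10^-2 = 7.2 × 10^-5

Ka = 7.2 × 10^-5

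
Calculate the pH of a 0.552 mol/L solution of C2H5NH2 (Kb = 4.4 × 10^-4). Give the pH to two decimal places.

C2H5NH2 + H2O ⇌ C2H5NH3+ + OH-
Let x = [OH-] at equilibrium. Kb = x²/(0.552 − x).
Neglecting x in the denominator: x = √(4.4 × 10^-4 × 0.552) = 1.56 × 10^-2 M
pOH = −log(1.56 × 10^-2) = 1.81; pH = 14.00 − 1.81 = 12.19

pH = 12.19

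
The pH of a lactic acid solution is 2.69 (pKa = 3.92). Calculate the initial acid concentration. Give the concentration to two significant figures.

[H+] = 10^(-2.69) = 2.04 × 10^-3 M = x
Ka = 10^(−3.92) = 1.20 × 10^-4
Ka = x²/(C₀ − x) ⇒ C₀ = x + x²/Ka
C₀ = 2.04 × 10^-3 + (2.04 × 10^-3)²/(1.20 × 10^-4) = 3.67 × 10^-2 M

C₀ = 3.7 × 10^-2 M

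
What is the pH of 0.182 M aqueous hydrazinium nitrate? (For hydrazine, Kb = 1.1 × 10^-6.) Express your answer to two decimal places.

N2H5+ is the conjugate acid of the weak base N2H4.
Ka = Kw/Kb = 1.0×10^-14 / 1.1 × 10^-6 = 9.09 × 10^-9
From the ICE table, Ka = x²/(0.182 − x) = 9.09 × 10^-9.
Since Ka ≪ C₀, x ≈ √(Ka·C₀) = 4.07 × 10^-5 M.
pH = −log[H+] = −log(4.07 × 10^-5) = 4.39

pH = 4.39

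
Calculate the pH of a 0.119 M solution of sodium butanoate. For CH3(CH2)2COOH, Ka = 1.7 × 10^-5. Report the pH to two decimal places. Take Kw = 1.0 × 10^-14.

pH = 8.92

CH3(CH2)2COO- is the conjugate base of the weak acid CH3(CH2)2COOH.
Kb = Kw/Ka = 1.0×10^-14 / 1.7 × 10^-5 = 5.88 × 10^-10
Kb = [OH-]²/(0.119 − [OH-]) = 5.88 × 10^-10
Neglecting [OH-] in the denominator: [OH-] = √(5.88 × 10^-10 × 0.119) = 8.36 × 10^-6 M
pOH = −log(8.36 × 10^-6) = 5.08; pH = 14.00 − 5.08 = 8.92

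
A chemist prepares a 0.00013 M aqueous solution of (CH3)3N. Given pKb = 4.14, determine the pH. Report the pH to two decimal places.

pH = 9.83

(CH3)3N + H2O ⇌ (CH3)3NH+ + OH-
Kb = 10^(−4.14) = 7.24 × 10^-5
Kb = [OH-]²/(0.00013 − [OH-]) = 7.24 × 10^-5
[OH-] is not negligible relative to C₀; solve [OH-]² + 7.24e-05·[OH-] − 9.41e-09 = 0.
[OH-] = (−Kb + √(Kb² + 4·Kb·C₀))/2 = 6.73 × 10^-5 M
pOH = 4.17, so pH = 14.00 − pOH = 9.83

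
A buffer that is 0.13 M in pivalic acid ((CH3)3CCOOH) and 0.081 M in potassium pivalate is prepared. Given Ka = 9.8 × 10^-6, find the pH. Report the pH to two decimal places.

pKa = −log(9.8 × 10^-6) = 5.009
pH = pKa + log([A⁻]/[HA]) = 5.009 + log(0.081/0.13)
pH = 5.009 + (-0.205) = 4.80

pH = 4.80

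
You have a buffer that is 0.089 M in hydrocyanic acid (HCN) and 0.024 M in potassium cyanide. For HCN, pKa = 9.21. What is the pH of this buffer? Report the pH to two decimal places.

pH = pKa + log([A⁻]/[HA]) = 9.21 + log(0.024/0.089)
pH = 9.21 + (-0.569) = 8.64

pH = 8.64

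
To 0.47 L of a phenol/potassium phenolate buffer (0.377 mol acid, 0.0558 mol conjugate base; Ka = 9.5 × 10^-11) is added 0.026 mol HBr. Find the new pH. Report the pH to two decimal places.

pH = 8.89

After neutralization: n(C6H5OH) = 0.403 mol, n(C6H5O-) = 0.0298 mol.
pKa = −log(9.5 × 10^-11) = 10.022
pH = pKa + log([A⁻]/[HA]) = 10.022 + log(0.0298/0.403) = 10.022 -1.131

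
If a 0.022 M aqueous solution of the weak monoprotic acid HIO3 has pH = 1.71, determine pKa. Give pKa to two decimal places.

[H+] = 10^(-1.71) = 1.95 × 10^-2 M
At equilibrium [HA] = 0.022 − 1.95 × 10^-2 = 2.50 × 10^-3 M
Ka = [H+][A-]/[HA] = (1.95 × 10^-2)² / 2.50 × 10^-3 = 1.52 × 10^-1
pKa = -log(1.52 × 10^-1) = 0.82

pKa = 0.82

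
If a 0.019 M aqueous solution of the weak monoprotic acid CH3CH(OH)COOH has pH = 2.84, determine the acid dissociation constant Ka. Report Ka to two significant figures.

[H+] = 10^(-2.84) = 1.45 × 10^-3 M
At equilibrium [HA] = 0.019 − 1.45 × 10^-3 = 1.75 × 10^-2 M
Ka = [H+][A-]/[HA] = (1.45 × 10^-3)² / 1.75 × 10^-2 = 1.2 × 10^-4

Ka = 1.2 × 10^-4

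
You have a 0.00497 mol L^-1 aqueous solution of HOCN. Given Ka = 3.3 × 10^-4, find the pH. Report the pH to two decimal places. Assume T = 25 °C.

pH = 2.95

HOCN ⇌ OCN- + H+
From the ICE table, Ka = [H+]²/(0.00497 − [H+]) = 3.3 × 10^-4.
The 5% rule fails; solving [H+]² + Ka·[H+] − Ka·C₀ = 0 exactly:
[H+] = [−0.00033 + √(0.00033² + 6.56e-06)]/2 = 1.13 × 10^-3 M
pH = −log[H+] = −log(1.13 × 10^-3) = 2.95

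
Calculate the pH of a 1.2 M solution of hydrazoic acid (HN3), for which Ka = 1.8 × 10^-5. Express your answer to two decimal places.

pH = 2.33

HN3 ⇌ N3- + H+
Ka = [H+]²/(1.2 − [H+]) = 1.8 × 10^-5
Assume [H+] ≪ 1.2: [H+] ≈ √(1.8 × 10^-5 × 1.2) = 4.65 × 10^-3 M
pH = −log(4.65 × 10^-3) = 2.33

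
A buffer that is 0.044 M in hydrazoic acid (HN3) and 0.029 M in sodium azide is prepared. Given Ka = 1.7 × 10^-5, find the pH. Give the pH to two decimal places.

pH = 4.59

pKa = −log(1.7 × 10^-5) = 4.770
Using pH = pKa + log([base]/[acid]) with [base]/[acid] = 0.029/0.044:
pH = 4.770 + (-0.181) = 4.59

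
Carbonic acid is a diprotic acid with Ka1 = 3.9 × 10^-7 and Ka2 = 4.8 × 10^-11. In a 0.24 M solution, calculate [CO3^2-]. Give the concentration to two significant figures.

4.8 × 10^-11 M

First ionization gives [H+] ≈ [HCO3-] = 3.06 × 10^-4 M.
Second step: Ka2 = [H+][CO3^2-]/[HCO3-] ≈ [CO3^2-] (since [H+] ≈ [HCO3-]).
So [CO3^2-] ≈ Ka2.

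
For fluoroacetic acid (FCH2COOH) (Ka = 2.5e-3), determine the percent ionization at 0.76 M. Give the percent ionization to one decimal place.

FCH2COOH ⇌ FCH2COO- + H+; let x = [H+] at equilibrium.
Solve x² + 0.0025x − 0.0019 = 0 → x = 4.24 × 10^-2 M
Fraction ionized = 4.24 × 10^-2 / 0.76 = 0.0558 → 5.6%

5.6%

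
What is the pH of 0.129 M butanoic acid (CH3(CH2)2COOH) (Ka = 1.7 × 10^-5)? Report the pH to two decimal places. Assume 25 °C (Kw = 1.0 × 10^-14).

CH3(CH2)2COOH ⇌ CH3(CH2)2COO- + H+
Let x = [H+] at equilibrium. Ka = x²/(0.129 − x).
Assume x ≪ 0.129: x ≈ √(1.7 × 10^-5 × 0.129) = 1.48 × 10^-3 M
Check: 1.1% ionized — well under 5%, approximation valid.
pH = −log(1.48 × 10^-3) = 2.83

pH = 2.83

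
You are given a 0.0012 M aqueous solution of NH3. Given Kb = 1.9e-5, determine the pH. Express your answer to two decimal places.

pH = 10.15

NH3 + H2O ⇌ NH4+ + OH-
Kb = [OH-]²/(0.0012 − [OH-]) = 1.9 × 10^-5
The 5% rule fails; solving [OH-]² + Kb·[OH-] − Kb·C₀ = 0 exactly:
[OH-] = [−1.9e-05 + √(1.9e-05² + 9.12e-08)]/2 = 1.42 × 10^-4 M
pOH = −log(1.42 × 10^-4) = 3.85; pH = 14.00 − 3.85 = 10.15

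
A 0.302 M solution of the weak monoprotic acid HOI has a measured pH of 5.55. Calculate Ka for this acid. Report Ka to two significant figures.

Ka = 2.6 × 10^-11

[H+] = 10^(-5.55) = 2.82 × 10^-6 M
At equilibrium [HA] = 0.302 − 2.82 × 10^-6 = 3.02 × 10^-1 M
Ka = [H+][A-]/[HA] = (2.82 × 10^-6)² / 3.02 × 10^-1 = 2.6 × 10^-11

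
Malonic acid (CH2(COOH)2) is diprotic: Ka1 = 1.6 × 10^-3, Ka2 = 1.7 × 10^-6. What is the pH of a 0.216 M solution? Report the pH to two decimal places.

Since Ka1 ≫ Ka2, the first ionization dominates [H+].
Ka1 = x²/(0.216 − x) = 1.6 × 10^-3
Solving the quadratic: x = (−Ka1 + √(Ka1² + 4·Ka1·C₀))/2 = 1.78 × 10^-2 M
pH = −log(1.78 × 10^-2) = 1.75

pH = 1.75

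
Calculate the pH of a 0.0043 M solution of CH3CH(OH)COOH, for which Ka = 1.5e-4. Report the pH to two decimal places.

pH = 3.14

CH3CH(OH)COOH ⇌ CH3CH(OH)COO- + H+
Ka = [H+]²/(0.0043 − [H+]) = 1.5 × 10^-4
[H+] is not negligible relative to C₀; solve [H+]² + 0.00015·[H+] − 6.45e-07 = 0.
[H+] = (−Ka + √(Ka² + 4·Ka·C₀))/2 = 7.32 × 10^-4 M
pH = −log(7.32 × 10^-4) = 3.14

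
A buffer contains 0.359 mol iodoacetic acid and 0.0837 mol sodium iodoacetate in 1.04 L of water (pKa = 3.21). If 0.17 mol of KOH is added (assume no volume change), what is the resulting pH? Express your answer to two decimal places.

pH = 3.34

After neutralization: n(ICH2COOH) = 0.189 mol, n(ICH2COO-) = 0.254 mol.
pH = pKa + log(n_ICH2COO-/n_ICH2COOH) = 3.21 + log(0.254/0.189) = 3.21 + (+0.128)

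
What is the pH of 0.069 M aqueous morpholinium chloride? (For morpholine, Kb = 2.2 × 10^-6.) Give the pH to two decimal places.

C4H8ONH2+ is the conjugate acid of the weak base C4H8ONH.
Ka = Kw/Kb = 1.0×10^-14 / 2.2 × 10^-6 = 4.55 × 10^-9
From the ICE table, Ka = [H+]²/(0.069 − [H+]) = 4.55 × 10^-9.
Assume [H+] ≪ 0.069: [H+] ≈ √(4.55 × 10^-9 × 0.069) = 1.77 × 10^-5 M
([H+]/C₀ = 0.026% < 5%, so the approximation holds.)
pH = −log(1.77 × 10^-5) = 4.75

pH = 4.75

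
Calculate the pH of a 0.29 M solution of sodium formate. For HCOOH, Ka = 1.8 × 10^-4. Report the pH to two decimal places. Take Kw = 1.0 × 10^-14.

HCOO- is the conjugate base of the weak acid HCOOH.
Kb = Kw/Ka = 1.0×10^-14 / 1.8 × 10^-4 = 5.56 × 10^-11
From the ICE table, Kb = x²/(0.29 − x) = 5.56 × 10^-11.
Neglecting x in the denominator: x = √(5.56 × 10^-11 × 0.29) = 4.02 × 10^-6 M
(x/C₀ = 0.0014% < 5%, so the approximation holds.)
pOH = 5.40, so pH = 14.00 − pOH = 8.60

pH = 8.60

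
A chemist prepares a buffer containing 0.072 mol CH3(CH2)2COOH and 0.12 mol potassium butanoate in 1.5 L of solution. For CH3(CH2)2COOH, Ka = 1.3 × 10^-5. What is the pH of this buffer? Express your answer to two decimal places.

pH = 5.11

pKa = −log(1.3 × 10^-5) = 4.886
Using pH = pKa + log([base]/[acid]) with [base]/[acid] = 0.12/0.072:
pH = 4.886 + (+0.222) = 5.11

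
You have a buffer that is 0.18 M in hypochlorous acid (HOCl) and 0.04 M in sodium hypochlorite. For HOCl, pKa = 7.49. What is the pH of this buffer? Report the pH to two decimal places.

pH = 6.84

Henderson–Hasselbalch: pH = pKa + log([OCl-]/[HOCl]) = 7.49 + log(0.04/0.18)
pH = 7.49 + (-0.653) = 6.84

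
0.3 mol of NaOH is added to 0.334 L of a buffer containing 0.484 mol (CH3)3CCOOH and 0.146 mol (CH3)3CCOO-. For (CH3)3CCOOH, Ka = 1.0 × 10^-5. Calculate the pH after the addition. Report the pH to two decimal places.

pH = 5.38

OH- converts (CH3)3CCOOH to (CH3)3CCOO-: (CH3)3CCOOH → 0.184 mol, (CH3)3CCOO- → 0.446 mol.
pKa = −log(1.0 × 10^-5) = 5.000
Henderson–Hasselbalch with mole ratio 0.446/0.184: pH = 5.000 + (+0.385)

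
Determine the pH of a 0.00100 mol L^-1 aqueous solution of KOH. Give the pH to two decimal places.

pH = 11.00

KOH is a strong base; [OH-] = 0.001 M.
pOH = -log(0.001) = 3.00
pH = 14.00 - 3.00 = 11.00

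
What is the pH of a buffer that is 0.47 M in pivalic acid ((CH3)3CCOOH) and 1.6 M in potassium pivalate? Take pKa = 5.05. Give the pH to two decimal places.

pH = pKa + log([A⁻]/[HA]) = 5.05 + log(1.6/0.47)
pH = 5.05 + (+0.532) = 5.58

pH = 5.58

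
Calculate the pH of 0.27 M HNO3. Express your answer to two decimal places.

pH = 0.57

HNO3 is a strong acid and dissociates completely, so [H+] = 0.27 M.
pH = -log(0.27) = 0.57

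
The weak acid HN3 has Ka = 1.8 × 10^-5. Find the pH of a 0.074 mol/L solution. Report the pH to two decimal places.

pH = 2.94

HN3 ⇌ N3- + H+
From the ICE table, Ka = [H+]²/(0.074 − [H+]) = 1.8 × 10^-5.
Since Ka ≪ C₀, [H+] ≈ √(Ka·C₀) = 1.15 × 10^-3 M.
Check: 1.6% ionized — well under 5%, approximation valid.
pH = −log[H+] = −log(1.15 × 10^-3) = 2.94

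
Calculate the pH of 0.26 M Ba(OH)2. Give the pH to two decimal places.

Ba(OH)2 is a strong base (each formula unit releases 2 OH-); [OH-] = 0.52 M.
pOH = -log(0.52) = 0.28
pH = 14.00 - 0.28 = 13.72

pH = 13.72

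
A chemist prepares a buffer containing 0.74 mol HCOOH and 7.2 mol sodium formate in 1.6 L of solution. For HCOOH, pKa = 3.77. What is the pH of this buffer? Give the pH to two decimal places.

pH = 4.76

Henderson–Hasselbalch: pH = pKa + log([HCOO-]/[HCOOH]) = 3.77 + log(7.2/0.74)
pH = 3.77 + (+0.988) = 4.76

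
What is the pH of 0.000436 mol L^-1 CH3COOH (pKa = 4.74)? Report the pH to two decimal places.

CH3COOH ⇌ CH3COO- + H+
Ka = 10^(−4.74) = 1.82 × 10^-5
From the ICE table, Ka = [H+]²/(0.000436 − [H+]) = 1.82 × 10^-5.
Here C₀/Ka ≈ 24, so the small-[H+] approximation fails. Use the quadratic:
[H+] = (−Ka + √(Ka² + 4·Ka·C₀))/2 = 8.04 × 10^-5 M
pH = −log(8.04 × 10^-5) = 4.09

pH = 4.09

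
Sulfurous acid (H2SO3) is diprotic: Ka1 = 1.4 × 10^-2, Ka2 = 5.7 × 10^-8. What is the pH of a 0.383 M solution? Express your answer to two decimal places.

Ka1 ≫ Ka2, so treat the first dissociation as the only significant source of H+.
Ka1 = x²/(0.383 − x) = 1.4 × 10^-2
Solving the quadratic: x = (−Ka1 + √(Ka1² + 4·Ka1·C₀))/2 = 6.66 × 10^-2 M
pH = −log(6.66 × 10^-2) = 1.18

pH = 1.18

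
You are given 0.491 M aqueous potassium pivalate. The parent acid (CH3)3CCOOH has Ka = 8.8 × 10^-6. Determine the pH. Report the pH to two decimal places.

pH = 9.37

(CH3)3CCOO- is the conjugate base of the weak acid (CH3)3CCOOH.
Kb = Kw/Ka = 1.0×10^-14 / 8.8 × 10^-6 = 1.14 × 10^-9
From the ICE table, Kb = [OH-]²/(0.491 − [OH-]) = 1.14 × 10^-9.
Since Kb ≪ C₀, [OH-] ≈ √(Kb·C₀) = 2.37 × 10^-5 M.
([OH-]/C₀ = 0.0048% < 5%, so the approximation holds.)
pOH = 4.63, so pH = 14.00 − pOH = 9.37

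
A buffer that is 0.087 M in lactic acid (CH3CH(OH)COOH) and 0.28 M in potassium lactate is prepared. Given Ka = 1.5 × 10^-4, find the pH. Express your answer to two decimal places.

pKa = −log(1.5 × 10^-4) = 3.824
pH = pKa + log([A⁻]/[HA]) = 3.824 + log(0.28/0.087)
pH = 3.824 + (+0.508) = 4.33

pH = 4.33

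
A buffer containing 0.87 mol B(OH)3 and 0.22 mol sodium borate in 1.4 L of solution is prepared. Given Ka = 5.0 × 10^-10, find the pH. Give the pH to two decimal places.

pKa = −log(5.0 × 10^-10) = 9.301
pH = pKa + log([A⁻]/[HA]) = 9.301 + log(0.22/0.87)
pH = 9.301 + (-0.597) = 8.70

pH = 8.70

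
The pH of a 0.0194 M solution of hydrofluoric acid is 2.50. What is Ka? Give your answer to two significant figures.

Ka = 6.2 × 10^-4

[H+] = 10^(-2.50) = 3.16 × 10^-3 M
At equilibrium [HA] = 0.0194 − 3.16 × 10^-3 = 1.62 × 10^-2 M
Ka = [H+][A-]/[HA] = (3.16 × 10^-3)² / 1.62 × 10^-2 = 6.2 × 10^-4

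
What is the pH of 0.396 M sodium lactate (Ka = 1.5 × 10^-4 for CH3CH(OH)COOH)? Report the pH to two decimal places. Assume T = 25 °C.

CH3CH(OH)COO- is the conjugate base of the weak acid CH3CH(OH)COOH.
Kb = Kw/Ka = 1.0×10^-14 / 1.5 × 10^-4 = 6.67 × 10^-11
Let x = [OH-] at equilibrium. Kb = x²/(0.396 − x).
Assume x ≪ 0.396: x ≈ √(6.67 × 10^-11 × 0.396) = 5.14 × 10^-6 M
pOH = −log(5.14 × 10^-6) = 5.29; pH = 14.00 − 5.29 = 8.71

pH = 8.71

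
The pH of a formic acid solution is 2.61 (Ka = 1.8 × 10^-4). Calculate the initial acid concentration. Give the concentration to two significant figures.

[H+] = 10^(-2.61) = 2.45 × 10^-3 M = x
Ka = x²/(C₀ − x) ⇒ C₀ = x + x²/Ka
C₀ = 2.45 × 10^-3 + (2.45 × 10^-3)²/(1.8 × 10^-4) = 3.58 × 10^-2 M

C₀ = 3.6 × 10^-2 M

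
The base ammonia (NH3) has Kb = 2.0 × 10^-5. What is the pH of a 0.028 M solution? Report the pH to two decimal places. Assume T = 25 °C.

NH3 + H2O ⇌ NH4+ + OH-
From the ICE table, Kb = x²/(0.028 − x) = 2.0 × 10^-5.
Assume x ≪ 0.028: x ≈ √(2.0 × 10^-5 × 0.028) = 7.48 × 10^-4 M
pOH = −log(7.48 × 10^-4) = 3.13; pH = 14.00 − 3.13 = 10.87

pH = 10.87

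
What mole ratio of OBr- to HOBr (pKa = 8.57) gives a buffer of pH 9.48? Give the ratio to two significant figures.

ratio = 8.1

pH = pKa + log(r) ⇒ log(r) = 9.48 − 8.57 = +0.91
r = [OBr-]/[HOBr] = 10^(+0.91) = 8.13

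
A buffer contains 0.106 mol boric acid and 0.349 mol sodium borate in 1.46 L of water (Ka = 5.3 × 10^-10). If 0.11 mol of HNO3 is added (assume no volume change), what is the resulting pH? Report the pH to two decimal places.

pH = 9.32

Added H+ converts B(OH)4- to B(OH)3: B(OH)3 → 0.216 mol, B(OH)4- → 0.239 mol.
pKa = −log(5.3 × 10^-10) = 9.276
pH = pKa + log([A⁻]/[HA]) = 9.276 + log(0.239/0.216) = 9.276 +0.044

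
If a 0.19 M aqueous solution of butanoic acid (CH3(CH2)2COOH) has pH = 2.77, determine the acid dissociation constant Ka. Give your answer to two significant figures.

Ka = 1.5 × 10^-5

[H+] = 10^(-2.77) = 1.70 × 10^-3 M
At equilibrium [HA] = 0.19 − 1.70 × 10^-3 = 1.88 × 10^-1 M
Ka = [H+][A-]/[HA] = (1.70 × 10^-3)² / 1.88 × 10^-1 = 1.5 × 10^-5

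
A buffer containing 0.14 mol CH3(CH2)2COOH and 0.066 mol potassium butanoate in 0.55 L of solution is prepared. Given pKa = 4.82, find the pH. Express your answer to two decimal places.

Henderson–Hasselbalch: pH = pKa + log([CH3(CH2)2COO-]/[CH3(CH2)2COOH]) = 4.82 + log(0.066/0.14)
pH = 4.82 + (-0.327) = 4.49

pH = 4.49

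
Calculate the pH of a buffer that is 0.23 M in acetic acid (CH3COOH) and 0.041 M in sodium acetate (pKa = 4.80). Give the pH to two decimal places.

pH = 4.05

pH = pKa + log([A⁻]/[HA]) = 4.80 + log(0.041/0.23)
pH = 4.80 + (-0.749) = 4.05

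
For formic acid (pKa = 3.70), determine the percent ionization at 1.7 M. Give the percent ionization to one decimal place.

HCOOH ⇌ HCOO- + H+; let x = [H+] at equilibrium.
Ka = 10^(−3.70) = 2.00 × 10^-4
x ≈ √(Ka·C₀) = √(2.00 × 10^-4 × 1.7) = 1.84 × 10^-2 M
Fraction ionized = 1.84 × 10^-2 / 1.7 = 0.0108 → 1.1%

1.1%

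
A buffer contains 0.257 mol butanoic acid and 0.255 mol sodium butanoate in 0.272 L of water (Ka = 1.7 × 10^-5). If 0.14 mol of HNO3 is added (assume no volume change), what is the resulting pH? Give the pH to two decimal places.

pH = 4.23

Added H+ converts CH3(CH2)2COO- to CH3(CH2)2COOH: CH3(CH2)2COOH → 0.397 mol, CH3(CH2)2COO- → 0.115 mol.
pKa = −log(1.7 × 10^-5) = 4.770
pH = pKa + log(n_CH3(CH2)2COO-/n_CH3(CH2)2COOH) = 4.770 + log(0.115/0.397) = 4.770 + (-0.538)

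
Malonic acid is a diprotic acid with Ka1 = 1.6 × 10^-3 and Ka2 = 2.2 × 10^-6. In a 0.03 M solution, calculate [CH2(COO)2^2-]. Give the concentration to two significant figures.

First ionization gives [H+] ≈ [CH2(COOH)COO-] = 6.17 × 10^-3 M.
Second step: Ka2 = [H+][CH2(COO)2^2-]/[CH2(COOH)COO-] ≈ [CH2(COO)2^2-] (since [H+] ≈ [CH2(COOH)COO-]).
So [CH2(COO)2^2-] ≈ Ka2.

2.2 × 10^-6 M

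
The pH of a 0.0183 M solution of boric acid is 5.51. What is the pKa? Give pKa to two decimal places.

[H+] = 10^(-5.51) = 3.09 × 10^-6 M
At equilibrium [HA] = 0.0183 − 3.09 × 10^-6 = 1.83 × 10^-2 M
Ka = [H+][A-]/[HA] = (3.09 × 10^-6)² / 1.83 × 10^-2 = 5.22 × 10^-10
pKa = -log(5.22 × 10^-10) = 9.28

pKa = 9.28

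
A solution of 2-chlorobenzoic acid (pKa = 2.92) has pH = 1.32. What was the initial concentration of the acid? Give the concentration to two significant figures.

C₀ = 2.0 M

[H+] = 10^(-1.32) = 4.79 × 10^-2 M = x
Ka = 10^(−2.92) = 1.20 × 10^-3
Ka = x²/(C₀ − x) ⇒ C₀ = x + x²/Ka
C₀ = 4.79 × 10^-2 + (4.79 × 10^-2)²/(1.20 × 10^-3) = 1.96 M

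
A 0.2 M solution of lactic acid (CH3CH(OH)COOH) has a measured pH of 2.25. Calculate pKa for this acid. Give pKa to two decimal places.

[H+] = 10^(-2.25) = 5.62 × 10^-3 M
At equilibrium [HA] = 0.2 − 5.62 × 10^-3 = 1.94 × 10^-1 M
Ka = [H+][A-]/[HA] = (5.62 × 10^-3)² / 1.94 × 10^-1 = 1.63 × 10^-4
pKa = -log(1.63 × 10^-4) = 3.79

pKa = 3.79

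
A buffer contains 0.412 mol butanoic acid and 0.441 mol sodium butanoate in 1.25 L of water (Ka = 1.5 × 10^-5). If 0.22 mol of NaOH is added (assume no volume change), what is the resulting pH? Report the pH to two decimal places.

pH = 5.36

After neutralization: n(CH3(CH2)2COOH) = 0.192 mol, n(CH3(CH2)2COO-) = 0.661 mol.
pKa = −log(1.5 × 10^-5) = 4.824
Henderson–Hasselbalch with mole ratio 0.661/0.192: pH = 4.824 + (+0.537)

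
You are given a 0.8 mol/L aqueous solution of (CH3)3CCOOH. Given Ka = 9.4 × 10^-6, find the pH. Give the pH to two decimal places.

pH = 2.56

(CH3)3CCOOH ⇌ (CH3)3CCOO- + H+
Ka = [H+]²/(0.8 − [H+]) = 9.4 × 10^-6
Assume [H+] ≪ 0.8: [H+] ≈ √(9.4 × 10^-6 × 0.8) = 2.74 × 10^-3 M
pH = −log[H+] = −log(2.74 × 10^-3) = 2.56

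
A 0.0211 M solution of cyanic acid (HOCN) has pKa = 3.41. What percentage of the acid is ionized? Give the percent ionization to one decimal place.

HOCN ⇌ OCN- + H+; let x = [H+] at equilibrium.
Ka = 10^(−3.41) = 3.89 × 10^-4
Solve x² + 0.000389x − 8.21e-06 = 0 → x = 2.68 × 10^-3 M
% ionization = x/C₀ × 100% = 2.68 × 10^-3/0.0211 × 100% = 12.7%

12.7%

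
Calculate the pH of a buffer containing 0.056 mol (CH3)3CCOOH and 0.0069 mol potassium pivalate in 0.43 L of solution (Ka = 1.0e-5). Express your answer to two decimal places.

pKa = −log(1.0 × 10^-5) = 5.000
Using pH = pKa + log([base]/[acid]) with [base]/[acid] = 0.0069/0.056:
pH = 5.000 + (-0.909) = 4.09

pH = 4.09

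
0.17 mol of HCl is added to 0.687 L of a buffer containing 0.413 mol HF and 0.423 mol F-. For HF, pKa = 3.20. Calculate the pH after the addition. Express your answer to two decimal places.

pH = 2.84

Added H+ converts F- to HF: HF → 0.583 mol, F- → 0.253 mol.
pH = pKa + log([A⁻]/[HA]) = 3.20 + log(0.253/0.583) = 3.20 -0.363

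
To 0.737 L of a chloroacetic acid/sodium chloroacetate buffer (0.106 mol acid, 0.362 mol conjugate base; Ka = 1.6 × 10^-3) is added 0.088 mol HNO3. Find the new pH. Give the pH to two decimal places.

pH = 2.95

After neutralization: n(ClCH2COOH) = 0.194 mol, n(ClCH2COO-) = 0.274 mol.
pKa = −log(1.6 × 10^-3) = 2.796
pH = pKa + log([A⁻]/[HA]) = 2.796 + log(0.274/0.194) = 2.796 +0.150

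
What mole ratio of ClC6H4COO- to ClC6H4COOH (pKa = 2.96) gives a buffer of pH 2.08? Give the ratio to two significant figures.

pH = pKa + log(r) ⇒ log(r) = 2.08 − 2.96 = -0.88
r = [ClC6H4COO-]/[ClC6H4COOH] = 10^(-0.88) = 0.132

ratio = 0.13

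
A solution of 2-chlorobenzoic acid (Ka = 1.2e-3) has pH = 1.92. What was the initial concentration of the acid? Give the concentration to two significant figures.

[H+] = 10^(-1.92) = 1.20 × 10^-2 M = x
Ka = x²/(C₀ − x) ⇒ C₀ = x + x²/Ka
C₀ = 1.20 × 10^-2 + (1.20 × 10^-2)²/(1.2 × 10^-3) = 1.32 × 10^-1 M

C₀ = 1.3 × 10^-1 M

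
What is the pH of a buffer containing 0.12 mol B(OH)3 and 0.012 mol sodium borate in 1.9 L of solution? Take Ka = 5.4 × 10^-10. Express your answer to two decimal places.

pKa = −log(5.4 × 10^-10) = 9.268
Henderson–Hasselbalch: pH = pKa + log([B(OH)4-]/[B(OH)3]) = 9.268 + log(0.012/0.12)
pH = 9.268 + (-1.000) = 8.27

pH = 8.27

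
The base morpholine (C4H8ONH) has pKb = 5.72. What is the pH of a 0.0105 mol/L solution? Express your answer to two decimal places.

C4H8ONH + H2O ⇌ C4H8ONH2+ + OH-
Kb = 10^(−5.72) = 1.91 × 10^-6
From the ICE table, Kb = [OH-]²/(0.0105 − [OH-]) = 1.91 × 10^-6.
Assume [OH-] ≪ 0.0105: [OH-] ≈ √(1.91 × 10^-6 × 0.0105) = 1.42 × 10^-4 M
Check: 1.3% ionized — well under 5%, approximation valid.
pOH = −log(1.42 × 10^-4) = 3.85; pH = 14.00 − 3.85 = 10.15

pH = 10.15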